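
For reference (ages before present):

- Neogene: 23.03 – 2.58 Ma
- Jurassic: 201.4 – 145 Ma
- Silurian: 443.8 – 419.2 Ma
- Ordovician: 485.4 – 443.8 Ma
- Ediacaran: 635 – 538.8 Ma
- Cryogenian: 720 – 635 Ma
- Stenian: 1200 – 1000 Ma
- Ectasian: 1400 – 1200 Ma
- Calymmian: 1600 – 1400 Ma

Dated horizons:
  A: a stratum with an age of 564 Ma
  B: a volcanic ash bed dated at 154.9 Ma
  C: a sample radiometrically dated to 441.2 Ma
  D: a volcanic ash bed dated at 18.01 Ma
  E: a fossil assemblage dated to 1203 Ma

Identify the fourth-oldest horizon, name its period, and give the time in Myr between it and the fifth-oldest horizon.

B, in the Jurassic; 136.89 million years to D

Sorted oldest-first by Ma: E (1203), A (564), C (441.2), B (154.9), D (18.01).
The fourth oldest is B at 154.9 Ma, which lies in 201.4–145 Ma: the Jurassic.
The fifth oldest is D at 18.01 Ma; separation = |154.9 − 18.01| = 136.89 Myr.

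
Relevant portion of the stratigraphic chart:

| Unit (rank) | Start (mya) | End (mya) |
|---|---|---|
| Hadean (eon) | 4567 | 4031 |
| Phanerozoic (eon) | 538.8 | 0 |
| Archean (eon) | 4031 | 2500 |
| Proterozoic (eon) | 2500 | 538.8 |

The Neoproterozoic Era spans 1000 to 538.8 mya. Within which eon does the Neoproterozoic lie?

The Neoproterozoic (1000–538.8 Ma) lies entirely within 2500–538.8 Ma, the Proterozoic Eon.

Proterozoic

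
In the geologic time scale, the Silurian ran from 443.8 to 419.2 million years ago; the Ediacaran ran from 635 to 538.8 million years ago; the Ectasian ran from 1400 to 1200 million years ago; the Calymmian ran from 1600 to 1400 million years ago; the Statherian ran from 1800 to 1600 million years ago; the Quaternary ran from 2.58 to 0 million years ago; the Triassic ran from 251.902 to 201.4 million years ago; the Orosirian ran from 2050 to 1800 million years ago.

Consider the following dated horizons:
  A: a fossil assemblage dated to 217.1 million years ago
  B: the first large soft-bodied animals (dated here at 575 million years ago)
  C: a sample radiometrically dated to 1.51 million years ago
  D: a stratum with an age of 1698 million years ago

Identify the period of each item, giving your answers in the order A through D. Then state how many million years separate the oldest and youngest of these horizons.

Match each age against the start–end ranges in the excerpt: A = 217.1 Ma → Triassic (251.902–201.4); B = 575 Ma → Ediacaran (635–538.8); C = 1.51 Ma → Quaternary (2.58–0); D = 1698 Ma → Statherian (1800–1600).
The largest age is 1698 Ma and the smallest is 1.51 Ma; their difference is 1696.49 Myr.

A — Triassic; B — Ediacaran; C — Quaternary; D — Statherian; span 1696.49 million years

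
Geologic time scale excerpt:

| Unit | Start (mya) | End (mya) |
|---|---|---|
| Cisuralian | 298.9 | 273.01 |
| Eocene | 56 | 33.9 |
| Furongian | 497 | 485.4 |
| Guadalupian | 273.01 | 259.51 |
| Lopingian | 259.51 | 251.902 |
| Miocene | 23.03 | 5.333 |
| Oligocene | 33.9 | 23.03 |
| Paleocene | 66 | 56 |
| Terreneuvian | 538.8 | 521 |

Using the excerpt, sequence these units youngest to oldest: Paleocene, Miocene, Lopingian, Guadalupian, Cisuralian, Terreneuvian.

The oldest of these is Terreneuvian (starts 538.8 Ma) and the youngest is Miocene (ends 5.333 Ma).
In between, by decreasing start age: Cisuralian (298.9), Guadalupian (273.01), Lopingian (259.51), Paleocene (66).
Listing youngest first means reversing that sequence.

Miocene, Paleocene, Lopingian, Guadalupian, Cisuralian, Terreneuvian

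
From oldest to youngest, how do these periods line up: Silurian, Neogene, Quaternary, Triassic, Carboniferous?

Silurian → Carboniferous → Triassic → Neogene → Quaternary

Group by era (each group listed oldest first) — Paleozoic: Silurian, Carboniferous; Mesozoic: Triassic; Cenozoic: Neogene, Quaternary. The eras run Paleozoic → Mesozoic → Cenozoic. Concatenating the groups in that era order gives oldest to youngest directly.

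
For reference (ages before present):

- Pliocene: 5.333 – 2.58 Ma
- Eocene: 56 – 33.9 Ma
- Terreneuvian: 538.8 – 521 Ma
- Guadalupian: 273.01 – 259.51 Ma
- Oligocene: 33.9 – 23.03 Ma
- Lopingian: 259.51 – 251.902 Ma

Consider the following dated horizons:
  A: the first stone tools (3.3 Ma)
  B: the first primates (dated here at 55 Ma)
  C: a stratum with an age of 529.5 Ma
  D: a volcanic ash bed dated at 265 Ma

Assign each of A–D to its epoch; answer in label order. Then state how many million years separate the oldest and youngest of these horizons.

A: 3.3 Ma lies in 5.333–2.58 Ma, so Pliocene.
B: 55 Ma lies in 56–33.9 Ma, so Eocene.
C: 529.5 Ma lies in 538.8–521 Ma, so Terreneuvian.
D: 265 Ma lies in 273.01–259.51 Ma, so Guadalupian.
Oldest = 529.5 Ma, youngest = 3.3 Ma → span 526.2 Myr.

A — Pliocene; B — Eocene; C — Terreneuvian; D — Guadalupian; span 526.2 million years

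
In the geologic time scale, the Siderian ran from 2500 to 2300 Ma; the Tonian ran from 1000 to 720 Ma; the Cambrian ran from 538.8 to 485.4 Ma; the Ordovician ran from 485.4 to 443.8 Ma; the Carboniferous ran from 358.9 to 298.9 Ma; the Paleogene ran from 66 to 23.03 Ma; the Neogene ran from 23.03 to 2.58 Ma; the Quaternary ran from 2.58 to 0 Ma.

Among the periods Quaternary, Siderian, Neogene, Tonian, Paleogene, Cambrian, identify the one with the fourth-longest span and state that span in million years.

Durations: Quaternary 2.58; Siderian 200; Neogene 20.45; Tonian 280; Paleogene 42.97; Cambrian 53.4 Myr.
Sorted longest-first: Tonian (280), Siderian (200), Cambrian (53.4), Paleogene (42.97), Neogene (20.45), Quaternary (2.58).
The fourth longest is Paleogene at 42.97 Myr.

Paleogene, 42.97 million years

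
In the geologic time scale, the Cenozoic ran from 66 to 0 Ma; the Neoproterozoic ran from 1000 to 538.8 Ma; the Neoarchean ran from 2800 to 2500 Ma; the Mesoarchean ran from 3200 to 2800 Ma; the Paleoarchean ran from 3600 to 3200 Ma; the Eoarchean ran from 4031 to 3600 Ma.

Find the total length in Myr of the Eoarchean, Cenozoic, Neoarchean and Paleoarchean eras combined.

Each duration: Eoarchean = 431; Cenozoic = 66; Neoarchean = 300; Paleoarchean = 400.
Sum: 431 + 66 + 300 + 400 = 1197 Myr.

1197 million years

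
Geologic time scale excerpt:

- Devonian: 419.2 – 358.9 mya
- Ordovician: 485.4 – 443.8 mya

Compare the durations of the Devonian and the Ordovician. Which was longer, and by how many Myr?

Devonian, by 18.7 million years

Devonian: 419.2 − 358.9 = 60.3 Myr.
Ordovician: 485.4 − 443.8 = 41.6 Myr.
Difference: 60.3 − 41.6 = 18.7 Myr, so the Devonian was longer.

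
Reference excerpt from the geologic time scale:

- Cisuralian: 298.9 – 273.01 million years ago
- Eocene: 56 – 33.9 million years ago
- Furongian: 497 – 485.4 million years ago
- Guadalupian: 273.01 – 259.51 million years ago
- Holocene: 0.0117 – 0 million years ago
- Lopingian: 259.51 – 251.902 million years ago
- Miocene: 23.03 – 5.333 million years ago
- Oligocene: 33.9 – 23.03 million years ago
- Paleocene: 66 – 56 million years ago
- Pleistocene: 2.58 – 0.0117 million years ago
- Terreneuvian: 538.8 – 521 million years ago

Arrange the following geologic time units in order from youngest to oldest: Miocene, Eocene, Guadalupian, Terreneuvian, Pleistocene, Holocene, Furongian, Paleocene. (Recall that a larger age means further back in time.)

Sorting by start age (ascending Ma, since larger Ma = older): Holocene start 0.0117, Pleistocene start 2.58, Miocene start 23.03, Eocene start 56, Paleocene start 66, Guadalupian start 273.01, Furongian start 497, Terreneuvian start 538.8.

Holocene → Pleistocene → Miocene → Eocene → Paleocene → Guadalupian → Furongian → Terreneuvian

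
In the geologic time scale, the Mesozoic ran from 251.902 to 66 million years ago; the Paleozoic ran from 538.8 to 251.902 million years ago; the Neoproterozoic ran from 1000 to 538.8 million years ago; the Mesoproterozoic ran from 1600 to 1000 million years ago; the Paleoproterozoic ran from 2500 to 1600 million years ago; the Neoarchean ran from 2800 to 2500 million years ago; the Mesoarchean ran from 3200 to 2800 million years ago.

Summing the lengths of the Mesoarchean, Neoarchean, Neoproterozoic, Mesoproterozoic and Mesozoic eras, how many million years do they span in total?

1947.102 million years

Each duration: Mesoarchean = 400; Neoarchean = 300; Neoproterozoic = 461.2; Mesoproterozoic = 600; Mesozoic = 185.902.
Sum: 400 + 300 + 461.2 + 600 + 185.902 = 1947.102 Myr.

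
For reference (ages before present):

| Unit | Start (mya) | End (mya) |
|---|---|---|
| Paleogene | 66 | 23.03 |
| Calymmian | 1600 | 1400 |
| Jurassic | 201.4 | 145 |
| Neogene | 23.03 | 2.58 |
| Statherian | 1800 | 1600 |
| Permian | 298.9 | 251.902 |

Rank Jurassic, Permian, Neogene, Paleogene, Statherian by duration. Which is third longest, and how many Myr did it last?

Permian, 46.998 million years

Durations: Jurassic 56.4; Permian 46.998; Neogene 20.45; Paleogene 42.97; Statherian 200 Myr.
Sorted longest-first: Statherian (200), Jurassic (56.4), Permian (46.998), Paleogene (42.97), Neogene (20.45).
The third longest is Permian at 46.998 Myr.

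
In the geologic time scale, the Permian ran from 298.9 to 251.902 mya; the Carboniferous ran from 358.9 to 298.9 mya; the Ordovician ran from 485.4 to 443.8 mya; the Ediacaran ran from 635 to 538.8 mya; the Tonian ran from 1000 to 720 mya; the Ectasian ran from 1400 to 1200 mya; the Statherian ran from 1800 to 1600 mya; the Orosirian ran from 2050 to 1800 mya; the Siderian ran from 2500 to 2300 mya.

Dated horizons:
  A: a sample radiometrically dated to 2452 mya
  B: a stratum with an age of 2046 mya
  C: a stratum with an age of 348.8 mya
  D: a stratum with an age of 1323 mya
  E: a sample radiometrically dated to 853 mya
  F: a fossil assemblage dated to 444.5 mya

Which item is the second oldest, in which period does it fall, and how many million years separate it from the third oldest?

B, in the Orosirian; 723 million years to D

Larger Ma means older, so oldest first: A 2452 > B 2046 > D 1323 > E 853 > F 444.5 > C 348.8.
Counting 2 along gives B (2046 Ma); the excerpt puts that inside the Orosirian, 2050–1800 Ma.
Next in line is D (1323 Ma), and 2046 − 1323 = 723 Myr.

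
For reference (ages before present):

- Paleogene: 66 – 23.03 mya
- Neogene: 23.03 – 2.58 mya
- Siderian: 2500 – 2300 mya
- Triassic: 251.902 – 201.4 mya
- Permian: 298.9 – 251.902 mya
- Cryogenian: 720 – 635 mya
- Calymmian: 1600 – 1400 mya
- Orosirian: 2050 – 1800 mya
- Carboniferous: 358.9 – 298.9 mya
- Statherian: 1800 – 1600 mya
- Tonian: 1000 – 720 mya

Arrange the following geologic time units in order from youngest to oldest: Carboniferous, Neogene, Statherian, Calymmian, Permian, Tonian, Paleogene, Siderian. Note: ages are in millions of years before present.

The oldest of these is Siderian (starts 2500 Ma) and the youngest is Neogene (ends 2.58 Ma).
In between, by decreasing start age: Statherian (1800), Calymmian (1600), Tonian (1000), Carboniferous (358.9), Permian (298.9), Paleogene (66).
Listing youngest first means reversing that sequence.

Neogene, Paleogene, Permian, Carboniferous, Tonian, Calymmian, Statherian, Siderian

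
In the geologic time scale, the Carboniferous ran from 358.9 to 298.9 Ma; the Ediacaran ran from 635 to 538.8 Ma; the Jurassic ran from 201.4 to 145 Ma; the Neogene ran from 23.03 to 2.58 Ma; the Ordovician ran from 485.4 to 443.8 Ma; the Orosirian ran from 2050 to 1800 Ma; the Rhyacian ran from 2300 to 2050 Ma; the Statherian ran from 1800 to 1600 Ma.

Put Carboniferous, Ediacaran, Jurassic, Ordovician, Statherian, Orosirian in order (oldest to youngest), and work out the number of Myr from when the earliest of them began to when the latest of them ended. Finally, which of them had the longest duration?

Orosirian, Statherian, Ediacaran, Ordovician, Carboniferous, Jurassic; total span 1905 Myr; longest is Orosirian

From the excerpt: Carboniferous 358.9–298.9; Ediacaran 635–538.8; Jurassic 201.4–145; Ordovician 485.4–443.8; Statherian 1800–1600; Orosirian 2050–1800 (Ma).
Larger Ma is earlier, so the oldest is Orosirian and the youngest is Jurassic; oldest to youngest: Orosirian, Statherian, Ediacaran, Ordovician, Carboniferous, Jurassic.
Oldest start 2050 minus youngest end 145 gives 1905 Myr overall.
Individual lengths (start − end): Statherian 200; Ediacaran 96.2; Orosirian 250; Jurassic 56.4; Ordovician 41.6; Carboniferous 60. The largest is Orosirian at 250 Myr.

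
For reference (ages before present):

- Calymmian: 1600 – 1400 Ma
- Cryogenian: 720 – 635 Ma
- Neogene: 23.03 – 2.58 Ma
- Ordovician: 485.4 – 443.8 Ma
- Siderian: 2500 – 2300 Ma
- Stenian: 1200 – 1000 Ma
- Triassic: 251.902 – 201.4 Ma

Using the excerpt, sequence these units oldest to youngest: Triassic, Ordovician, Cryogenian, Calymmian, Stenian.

The oldest of these is Calymmian (starts 1600 Ma) and the youngest is Triassic (ends 201.4 Ma).
In between, by decreasing start age: Stenian (1200), Cryogenian (720), Ordovician (485.4).

Calymmian, Stenian, Cryogenian, Ordovician, Triassic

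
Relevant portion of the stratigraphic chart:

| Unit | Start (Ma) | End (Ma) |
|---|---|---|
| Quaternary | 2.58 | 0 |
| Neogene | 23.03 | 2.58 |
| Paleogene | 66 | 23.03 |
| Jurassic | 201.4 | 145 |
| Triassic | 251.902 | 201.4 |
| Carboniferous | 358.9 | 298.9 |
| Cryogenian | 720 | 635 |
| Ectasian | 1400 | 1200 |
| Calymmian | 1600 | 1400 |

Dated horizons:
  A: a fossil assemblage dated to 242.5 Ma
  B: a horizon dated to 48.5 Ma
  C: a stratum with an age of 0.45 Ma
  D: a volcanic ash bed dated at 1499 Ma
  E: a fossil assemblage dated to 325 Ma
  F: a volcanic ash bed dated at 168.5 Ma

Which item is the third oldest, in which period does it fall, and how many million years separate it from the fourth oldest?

Larger Ma means older, so oldest first: D 1499 > E 325 > A 242.5 > F 168.5 > B 48.5 > C 0.45.
Counting 3 along gives A (242.5 Ma); the excerpt puts that inside the Triassic, 251.902–201.4 Ma.
Next in line is F (168.5 Ma), and 242.5 − 168.5 = 74 Myr.

A, in the Triassic; 74 million years to F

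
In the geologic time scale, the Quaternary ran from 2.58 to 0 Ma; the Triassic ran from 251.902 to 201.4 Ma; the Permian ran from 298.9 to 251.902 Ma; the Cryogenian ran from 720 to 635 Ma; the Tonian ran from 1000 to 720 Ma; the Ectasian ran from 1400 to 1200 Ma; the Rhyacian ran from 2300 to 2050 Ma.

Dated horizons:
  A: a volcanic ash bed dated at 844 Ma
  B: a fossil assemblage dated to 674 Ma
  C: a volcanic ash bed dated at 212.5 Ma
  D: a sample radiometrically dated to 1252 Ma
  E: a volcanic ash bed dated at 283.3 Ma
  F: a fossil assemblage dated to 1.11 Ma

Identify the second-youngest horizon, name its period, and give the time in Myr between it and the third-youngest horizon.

Sorted youngest-first by Ma: F (1.11), C (212.5), E (283.3), B (674), A (844), D (1252).
The second youngest is C at 212.5 Ma, which lies in 251.902–201.4 Ma: the Triassic.
The third youngest is E at 283.3 Ma; separation = |212.5 − 283.3| = 70.8 Myr.

C, in the Triassic; 70.8 million years to E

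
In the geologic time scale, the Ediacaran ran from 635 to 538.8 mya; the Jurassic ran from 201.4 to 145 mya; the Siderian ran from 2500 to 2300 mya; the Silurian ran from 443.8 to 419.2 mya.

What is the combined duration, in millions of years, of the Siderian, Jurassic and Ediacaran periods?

Each duration: Siderian = 200; Jurassic = 56.4; Ediacaran = 96.2.
Sum: 200 + 56.4 + 96.2 = 352.6 Myr.

352.6 million years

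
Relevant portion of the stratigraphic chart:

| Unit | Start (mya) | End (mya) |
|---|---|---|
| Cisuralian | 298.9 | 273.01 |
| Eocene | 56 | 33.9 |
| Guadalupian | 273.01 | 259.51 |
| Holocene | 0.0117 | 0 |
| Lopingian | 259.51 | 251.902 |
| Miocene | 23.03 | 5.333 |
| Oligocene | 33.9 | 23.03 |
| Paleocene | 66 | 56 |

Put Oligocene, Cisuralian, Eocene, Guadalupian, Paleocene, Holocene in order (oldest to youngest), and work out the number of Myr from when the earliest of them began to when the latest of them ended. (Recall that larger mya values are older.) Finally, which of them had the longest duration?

Cisuralian → Guadalupian → Paleocene → Eocene → Oligocene → Holocene; total span 298.9 Myr; longest is Cisuralian

Start ages (Ma): Cisuralian 298.9, Guadalupian 273.01, Paleocene 66, Eocene 56, Oligocene 33.9, Holocene 0.0117.
Ordered oldest to youngest: Cisuralian, Guadalupian, Paleocene, Eocene, Oligocene, Holocene.
Span = 298.9 − 0 = 298.9 Myr.
Durations: Guadalupian 13.5, Eocene 22.1, Oligocene 10.87, Holocene 0.0117, Cisuralian 25.89, Paleocene 10 → longest is Cisuralian (25.89 Myr).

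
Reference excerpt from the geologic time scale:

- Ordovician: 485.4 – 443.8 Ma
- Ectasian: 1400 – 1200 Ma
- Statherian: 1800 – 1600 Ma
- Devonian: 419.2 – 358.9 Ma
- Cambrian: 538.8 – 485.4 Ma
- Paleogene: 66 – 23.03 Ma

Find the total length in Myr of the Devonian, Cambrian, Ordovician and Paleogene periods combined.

198.27 million years

Duration is start − end for each: (419.2 − 358.9) + (538.8 − 485.4) + (485.4 − 443.8) + (66 − 23.03).
That is 60.3 + 53.4 + 41.6 + 42.97, which totals 198.27 million years.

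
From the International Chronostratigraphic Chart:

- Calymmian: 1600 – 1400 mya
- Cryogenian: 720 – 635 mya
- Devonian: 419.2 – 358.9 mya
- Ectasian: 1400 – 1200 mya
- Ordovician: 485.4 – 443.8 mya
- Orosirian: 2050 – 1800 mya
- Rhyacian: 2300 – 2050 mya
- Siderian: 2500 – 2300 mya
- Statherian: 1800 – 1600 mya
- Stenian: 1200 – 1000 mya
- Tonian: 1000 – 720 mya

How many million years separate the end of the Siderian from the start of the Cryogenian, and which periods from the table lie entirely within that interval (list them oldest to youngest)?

End of Siderian = 2300 Ma; start of Cryogenian = 720 Ma.
Gap = 2300 − 720 = 1580 Myr.
Periods wholly inside 2300–720 Ma: Rhyacian (2300–2050), Orosirian (2050–1800), Statherian (1800–1600), Calymmian (1600–1400), Ectasian (1400–1200), Stenian (1200–1000), Tonian (1000–720).

1580 million years; Rhyacian, Orosirian, Statherian, Calymmian, Ectasian, Stenian, Tonian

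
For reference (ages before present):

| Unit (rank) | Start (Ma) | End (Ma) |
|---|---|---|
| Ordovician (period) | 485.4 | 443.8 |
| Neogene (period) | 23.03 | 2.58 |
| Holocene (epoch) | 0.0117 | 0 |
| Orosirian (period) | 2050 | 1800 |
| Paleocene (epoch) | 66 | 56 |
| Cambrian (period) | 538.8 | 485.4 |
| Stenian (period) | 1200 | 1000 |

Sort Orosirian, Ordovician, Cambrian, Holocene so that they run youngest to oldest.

Read off each span (Ma): Orosirian 2050–1800; Ordovician 485.4–443.8; Cambrian 538.8–485.4; Holocene 0.0117–0.
Larger Ma is older, so oldest→youngest is Orosirian, Cambrian, Ordovician, Holocene; reverse it for youngest→oldest.

Holocene, then Ordovician, then Cambrian, then Orosirian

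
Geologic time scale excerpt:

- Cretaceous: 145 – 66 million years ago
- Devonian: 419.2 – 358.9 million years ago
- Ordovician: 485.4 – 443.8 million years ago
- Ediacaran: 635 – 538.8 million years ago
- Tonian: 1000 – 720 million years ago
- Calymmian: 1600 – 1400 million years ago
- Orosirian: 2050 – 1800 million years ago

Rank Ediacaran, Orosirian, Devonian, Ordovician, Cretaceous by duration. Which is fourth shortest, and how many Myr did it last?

Durations: Ediacaran 96.2; Orosirian 250; Devonian 60.3; Ordovician 41.6; Cretaceous 79 Myr.
Sorted shortest-first: Ordovician (41.6), Devonian (60.3), Cretaceous (79), Ediacaran (96.2), Orosirian (250).
The fourth shortest is Ediacaran at 96.2 Myr.

Ediacaran, 96.2 million years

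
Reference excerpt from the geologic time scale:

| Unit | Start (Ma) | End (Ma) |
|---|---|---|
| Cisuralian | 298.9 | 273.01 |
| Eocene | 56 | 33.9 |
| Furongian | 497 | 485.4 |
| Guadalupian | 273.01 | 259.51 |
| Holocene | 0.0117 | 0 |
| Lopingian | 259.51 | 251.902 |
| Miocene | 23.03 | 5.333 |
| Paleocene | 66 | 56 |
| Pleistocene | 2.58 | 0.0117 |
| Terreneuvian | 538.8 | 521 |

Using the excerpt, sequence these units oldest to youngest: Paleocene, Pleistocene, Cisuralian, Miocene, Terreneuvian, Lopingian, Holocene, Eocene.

Terreneuvian → Cisuralian → Lopingian → Paleocene → Eocene → Miocene → Pleistocene → Holocene

The oldest of these is Terreneuvian (starts 538.8 Ma) and the youngest is Holocene (ends 0 Ma).
In between, by decreasing start age: Cisuralian (298.9), Lopingian (259.51), Paleocene (66), Eocene (56), Miocene (23.03), Pleistocene (2.58).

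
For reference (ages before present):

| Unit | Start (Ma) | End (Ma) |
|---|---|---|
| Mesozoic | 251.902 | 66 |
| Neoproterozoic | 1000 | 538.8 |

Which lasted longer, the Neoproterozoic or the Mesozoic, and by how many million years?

Neoproterozoic: 1000 − 538.8 = 461.2 Myr.
Mesozoic: 251.902 − 66 = 185.902 Myr.
Difference: 461.2 − 185.902 = 275.298 Myr, so the Neoproterozoic was longer.

Neoproterozoic, by 275.298 million years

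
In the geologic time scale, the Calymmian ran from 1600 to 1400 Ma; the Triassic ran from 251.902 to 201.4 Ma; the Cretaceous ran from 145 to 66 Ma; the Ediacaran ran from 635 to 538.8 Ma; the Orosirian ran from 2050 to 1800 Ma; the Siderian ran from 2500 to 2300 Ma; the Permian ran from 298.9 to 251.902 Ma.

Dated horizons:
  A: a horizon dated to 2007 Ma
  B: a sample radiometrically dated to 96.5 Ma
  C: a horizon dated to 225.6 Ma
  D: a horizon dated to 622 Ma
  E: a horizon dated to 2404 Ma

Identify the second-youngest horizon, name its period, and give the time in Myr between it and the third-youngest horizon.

Smaller Ma means younger, so youngest first: B 96.5 < C 225.6 < D 622 < A 2007 < E 2404.
Counting 2 along gives C (225.6 Ma); the excerpt puts that inside the Triassic, 251.902–201.4 Ma.
Next in line is D (622 Ma), and 622 − 225.6 = 396.4 Myr.

C, in the Triassic; 396.4 million years to D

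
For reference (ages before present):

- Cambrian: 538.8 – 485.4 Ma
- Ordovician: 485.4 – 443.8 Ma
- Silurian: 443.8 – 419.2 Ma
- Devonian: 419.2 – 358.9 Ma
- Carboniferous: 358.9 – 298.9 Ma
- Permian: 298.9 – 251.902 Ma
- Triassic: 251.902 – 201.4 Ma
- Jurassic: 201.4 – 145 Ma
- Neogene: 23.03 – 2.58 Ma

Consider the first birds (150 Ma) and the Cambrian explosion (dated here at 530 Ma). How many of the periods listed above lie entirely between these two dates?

6

The older date is 530 Ma and the younger is 150 Ma.
Periods with start < 530 and end > 150 Ma: Ordovician (485.4–443.8), Silurian (443.8–419.2), Devonian (419.2–358.9), Carboniferous (358.9–298.9), Permian (298.9–251.902), Triassic (251.902–201.4).
That is 6 complete periods.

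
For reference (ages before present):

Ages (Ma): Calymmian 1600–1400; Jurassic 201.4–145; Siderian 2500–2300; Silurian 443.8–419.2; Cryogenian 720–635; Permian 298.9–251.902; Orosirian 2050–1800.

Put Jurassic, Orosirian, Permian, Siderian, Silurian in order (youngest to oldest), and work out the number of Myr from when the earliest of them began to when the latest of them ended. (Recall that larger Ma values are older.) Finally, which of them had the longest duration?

Start ages (Ma): Siderian 2500, Orosirian 2050, Silurian 443.8, Permian 298.9, Jurassic 201.4.
Ordered youngest to oldest: Jurassic, Permian, Silurian, Orosirian, Siderian.
Span = 2500 − 145 = 2355 Myr.
Durations: Jurassic 56.4, Orosirian 250, Siderian 200, Silurian 24.6, Permian 46.998 → longest is Orosirian (250 Myr).

Jurassic → Permian → Silurian → Orosirian → Siderian; total span 2355 Myr; longest is Orosirian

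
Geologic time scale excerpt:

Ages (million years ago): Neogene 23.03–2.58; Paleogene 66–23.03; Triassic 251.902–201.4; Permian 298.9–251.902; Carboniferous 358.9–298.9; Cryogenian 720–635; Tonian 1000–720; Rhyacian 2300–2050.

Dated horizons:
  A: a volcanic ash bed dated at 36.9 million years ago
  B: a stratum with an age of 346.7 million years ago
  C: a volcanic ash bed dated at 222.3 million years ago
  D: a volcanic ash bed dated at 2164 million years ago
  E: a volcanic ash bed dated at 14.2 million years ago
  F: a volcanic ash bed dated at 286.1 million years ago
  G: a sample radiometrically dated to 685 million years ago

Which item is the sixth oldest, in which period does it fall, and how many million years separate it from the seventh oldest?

A, in the Paleogene; 22.7 million years to E

Sorted oldest-first by Ma: D (2164), G (685), B (346.7), F (286.1), C (222.3), A (36.9), E (14.2).
The sixth oldest is A at 36.9 Ma, which lies in 66–23.03 Ma: the Paleogene.
The seventh oldest is E at 14.2 Ma; separation = |36.9 − 14.2| = 22.7 Myr.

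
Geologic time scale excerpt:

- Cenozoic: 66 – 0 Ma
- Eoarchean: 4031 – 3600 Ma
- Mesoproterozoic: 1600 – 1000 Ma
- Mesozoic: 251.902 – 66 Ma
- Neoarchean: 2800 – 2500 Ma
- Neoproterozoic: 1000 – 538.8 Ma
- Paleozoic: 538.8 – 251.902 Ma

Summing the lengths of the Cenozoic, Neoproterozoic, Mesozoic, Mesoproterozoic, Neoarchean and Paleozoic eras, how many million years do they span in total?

Each duration: Cenozoic = 66; Neoproterozoic = 461.2; Mesozoic = 185.902; Mesoproterozoic = 600; Neoarchean = 300; Paleozoic = 286.898.
Sum: 66 + 461.2 + 185.902 + 600 + 300 + 286.898 = 1900 Myr.

1900 million years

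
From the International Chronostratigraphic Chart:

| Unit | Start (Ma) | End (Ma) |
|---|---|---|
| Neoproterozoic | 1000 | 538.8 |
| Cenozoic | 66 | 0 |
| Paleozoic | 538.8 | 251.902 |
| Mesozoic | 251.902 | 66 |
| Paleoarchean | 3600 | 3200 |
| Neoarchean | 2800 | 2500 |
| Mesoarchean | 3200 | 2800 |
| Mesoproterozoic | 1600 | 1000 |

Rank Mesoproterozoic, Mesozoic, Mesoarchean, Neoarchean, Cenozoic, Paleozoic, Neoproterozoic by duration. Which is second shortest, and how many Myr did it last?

Start − end for each: Mesoproterozoic 1600 − 1000 = 600; Mesozoic 251.902 − 66 = 185.902; Mesoarchean 3200 − 2800 = 400; Neoarchean 2800 − 2500 = 300; Cenozoic 66 − 0 = 66; Paleozoic 538.8 − 251.902 = 286.898; Neoproterozoic 1000 − 538.8 = 461.2.
Ranking these from shortest: Cenozoic < Mesozoic < Paleozoic < Neoarchean < Mesoarchean < Neoproterozoic < Mesoproterozoic.
Position 2 in that ranking is Mesozoic, which lasted 185.902 Myr.

Mesozoic, 185.902 million years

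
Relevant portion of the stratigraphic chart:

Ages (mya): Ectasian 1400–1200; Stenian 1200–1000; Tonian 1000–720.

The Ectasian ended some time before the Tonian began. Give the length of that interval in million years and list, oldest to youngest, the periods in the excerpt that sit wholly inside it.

200 million years; Stenian

The Ectasian closes at 1200 Ma and the Tonian opens at 1000 Ma, so the interval is 1200 − 1000 = 200 Myr.
A period fits inside if it starts at or after 1200 Ma and ends at or before 1000 Ma; oldest first that gives Stenian.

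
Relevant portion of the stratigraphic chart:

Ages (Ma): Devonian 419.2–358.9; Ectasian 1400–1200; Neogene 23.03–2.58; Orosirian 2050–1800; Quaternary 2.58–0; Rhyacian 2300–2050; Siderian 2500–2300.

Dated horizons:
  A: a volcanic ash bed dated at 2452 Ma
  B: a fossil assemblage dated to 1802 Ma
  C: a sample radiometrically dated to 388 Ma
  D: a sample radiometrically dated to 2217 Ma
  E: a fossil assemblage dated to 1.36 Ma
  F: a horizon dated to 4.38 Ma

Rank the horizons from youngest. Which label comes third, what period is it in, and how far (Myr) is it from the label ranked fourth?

C, in the Devonian; 1414 million years to B

Sorted youngest-first by Ma: E (1.36), F (4.38), C (388), B (1802), D (2217), A (2452).
The third youngest is C at 388 Ma, which lies in 419.2–358.9 Ma: the Devonian.
The fourth youngest is B at 1802 Ma; separation = |388 − 1802| = 1414 Myr.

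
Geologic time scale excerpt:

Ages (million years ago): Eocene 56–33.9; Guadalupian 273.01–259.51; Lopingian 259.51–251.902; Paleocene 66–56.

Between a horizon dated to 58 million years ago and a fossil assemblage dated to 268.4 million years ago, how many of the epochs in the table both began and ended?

1

The older date is 268.4 Ma and the younger is 58 Ma.
Epochs with start < 268.4 and end > 58 Ma: Lopingian (259.51–251.902).
That is 1 complete epoch.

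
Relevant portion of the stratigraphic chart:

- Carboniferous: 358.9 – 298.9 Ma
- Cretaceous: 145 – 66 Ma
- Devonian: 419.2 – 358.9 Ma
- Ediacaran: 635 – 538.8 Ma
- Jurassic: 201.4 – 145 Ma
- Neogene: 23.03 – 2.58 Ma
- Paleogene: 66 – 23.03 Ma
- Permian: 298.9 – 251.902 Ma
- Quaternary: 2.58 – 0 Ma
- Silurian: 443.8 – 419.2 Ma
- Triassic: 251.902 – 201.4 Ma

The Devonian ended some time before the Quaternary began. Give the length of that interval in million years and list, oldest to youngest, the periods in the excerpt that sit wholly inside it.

End of Devonian = 358.9 Ma; start of Quaternary = 2.58 Ma.
Gap = 358.9 − 2.58 = 356.32 Myr.
Periods wholly inside 358.9–2.58 Ma: Carboniferous (358.9–298.9), Permian (298.9–251.902), Triassic (251.902–201.4), Jurassic (201.4–145), Cretaceous (145–66), Paleogene (66–23.03), Neogene (23.03–2.58).

356.32 million years; Carboniferous, Permian, Triassic, Jurassic, Cretaceous, Paleogene, Neogene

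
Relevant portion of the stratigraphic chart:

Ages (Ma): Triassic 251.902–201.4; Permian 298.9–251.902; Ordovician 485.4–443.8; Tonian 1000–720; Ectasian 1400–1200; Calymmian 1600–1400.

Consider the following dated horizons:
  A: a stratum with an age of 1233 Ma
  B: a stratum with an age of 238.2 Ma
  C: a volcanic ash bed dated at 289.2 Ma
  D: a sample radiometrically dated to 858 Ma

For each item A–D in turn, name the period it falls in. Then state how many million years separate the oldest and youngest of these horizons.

A — Ectasian; B — Triassic; C — Permian; D — Tonian; span 994.8 million years

A: 1233 Ma lies in 1400–1200 Ma, so Ectasian.
B: 238.2 Ma lies in 251.902–201.4 Ma, so Triassic.
C: 289.2 Ma lies in 298.9–251.902 Ma, so Permian.
D: 858 Ma lies in 1000–720 Ma, so Tonian.
Oldest = 1233 Ma, youngest = 238.2 Ma → span 994.8 Myr.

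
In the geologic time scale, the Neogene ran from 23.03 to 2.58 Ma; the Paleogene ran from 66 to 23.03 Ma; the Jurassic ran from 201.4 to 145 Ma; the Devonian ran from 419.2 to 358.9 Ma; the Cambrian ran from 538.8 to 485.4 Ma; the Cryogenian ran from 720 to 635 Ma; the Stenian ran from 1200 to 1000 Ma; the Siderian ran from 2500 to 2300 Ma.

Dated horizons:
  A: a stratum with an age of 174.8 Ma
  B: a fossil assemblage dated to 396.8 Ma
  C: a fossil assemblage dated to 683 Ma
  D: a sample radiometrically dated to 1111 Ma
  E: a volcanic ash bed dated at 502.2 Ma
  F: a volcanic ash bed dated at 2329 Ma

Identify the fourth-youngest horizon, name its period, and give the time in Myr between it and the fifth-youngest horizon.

Sorted youngest-first by Ma: A (174.8), B (396.8), E (502.2), C (683), D (1111), F (2329).
The fourth youngest is C at 683 Ma, which lies in 720–635 Ma: the Cryogenian.
The fifth youngest is D at 1111 Ma; separation = |683 − 1111| = 428 Myr.

C, in the Cryogenian; 428 million years to D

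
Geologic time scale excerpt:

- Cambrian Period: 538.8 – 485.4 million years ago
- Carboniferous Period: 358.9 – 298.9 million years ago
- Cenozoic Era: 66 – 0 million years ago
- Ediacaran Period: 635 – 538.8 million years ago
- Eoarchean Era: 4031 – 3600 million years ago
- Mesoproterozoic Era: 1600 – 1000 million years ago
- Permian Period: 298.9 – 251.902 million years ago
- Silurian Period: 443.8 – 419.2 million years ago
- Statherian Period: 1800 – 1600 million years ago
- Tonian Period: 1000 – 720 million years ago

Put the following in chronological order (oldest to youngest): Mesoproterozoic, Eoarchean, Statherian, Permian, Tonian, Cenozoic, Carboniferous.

Eoarchean, Statherian, Mesoproterozoic, Tonian, Carboniferous, Permian, Cenozoic

Read off each span (Ma): Mesoproterozoic 1600–1000; Eoarchean 4031–3600; Statherian 1800–1600; Permian 298.9–251.902; Tonian 1000–720; Cenozoic 66–0; Carboniferous 358.9–298.9.
Larger Ma is older, so oldest→youngest is Eoarchean, Statherian, Mesoproterozoic, Tonian, Carboniferous, Permian, Cenozoic.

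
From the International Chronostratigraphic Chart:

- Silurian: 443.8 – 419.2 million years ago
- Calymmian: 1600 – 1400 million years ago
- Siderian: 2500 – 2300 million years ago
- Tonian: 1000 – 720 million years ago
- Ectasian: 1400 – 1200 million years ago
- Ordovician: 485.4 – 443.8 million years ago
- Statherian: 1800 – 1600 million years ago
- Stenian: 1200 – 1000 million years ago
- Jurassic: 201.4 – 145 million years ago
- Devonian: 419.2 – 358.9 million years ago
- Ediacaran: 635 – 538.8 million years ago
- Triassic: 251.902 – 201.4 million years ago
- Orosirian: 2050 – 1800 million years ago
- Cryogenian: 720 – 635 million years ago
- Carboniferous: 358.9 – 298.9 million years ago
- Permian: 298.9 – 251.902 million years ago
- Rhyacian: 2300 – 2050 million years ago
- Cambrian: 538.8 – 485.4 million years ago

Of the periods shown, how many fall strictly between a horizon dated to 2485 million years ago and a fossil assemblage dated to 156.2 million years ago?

16

2485 Ma sits inside the Siderian (2500–2300) and 156.2 Ma inside the Jurassic (201.4–145); neither of those is wholly between the two dates.
The listed periods lying completely between them are Rhyacian, Orosirian, Statherian, Calymmian, Ectasian, Stenian, Tonian, Cryogenian, Ediacaran, Cambrian, Ordovician, Silurian, Devonian, Carboniferous, Permian, Triassic — 16 in all.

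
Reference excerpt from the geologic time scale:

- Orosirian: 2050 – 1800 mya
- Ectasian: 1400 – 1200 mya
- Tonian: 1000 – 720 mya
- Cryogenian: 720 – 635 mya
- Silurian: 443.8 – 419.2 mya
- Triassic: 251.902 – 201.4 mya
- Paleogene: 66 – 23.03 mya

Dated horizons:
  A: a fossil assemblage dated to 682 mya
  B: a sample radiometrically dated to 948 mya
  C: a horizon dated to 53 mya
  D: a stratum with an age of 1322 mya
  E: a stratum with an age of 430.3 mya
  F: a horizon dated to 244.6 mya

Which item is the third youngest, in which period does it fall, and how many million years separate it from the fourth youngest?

Sorted youngest-first by Ma: C (53), F (244.6), E (430.3), A (682), B (948), D (1322).
The third youngest is E at 430.3 Ma, which lies in 443.8–419.2 Ma: the Silurian.
The fourth youngest is A at 682 Ma; separation = |430.3 − 682| = 251.7 Myr.

E, in the Silurian; 251.7 million years to A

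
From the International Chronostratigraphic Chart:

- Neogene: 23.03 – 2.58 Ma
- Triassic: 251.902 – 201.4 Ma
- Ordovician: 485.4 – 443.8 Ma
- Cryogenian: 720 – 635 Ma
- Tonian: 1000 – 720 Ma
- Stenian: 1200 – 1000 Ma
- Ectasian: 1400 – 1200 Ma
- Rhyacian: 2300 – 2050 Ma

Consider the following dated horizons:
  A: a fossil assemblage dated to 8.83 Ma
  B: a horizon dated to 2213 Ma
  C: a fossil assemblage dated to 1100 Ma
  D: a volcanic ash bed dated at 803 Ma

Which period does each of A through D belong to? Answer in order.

A — Neogene; B — Rhyacian; C — Stenian; D — Tonian

A: 8.83 Ma lies in 23.03–2.58 Ma, so Neogene.
B: 2213 Ma lies in 2300–2050 Ma, so Rhyacian.
C: 1100 Ma lies in 1200–1000 Ma, so Stenian.
D: 803 Ma lies in 1000–720 Ma, so Tonian.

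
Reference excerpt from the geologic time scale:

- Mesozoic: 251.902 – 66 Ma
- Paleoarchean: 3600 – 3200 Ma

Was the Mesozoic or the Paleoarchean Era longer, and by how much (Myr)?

Paleoarchean, by 214.098 million years

Mesozoic: 251.902 − 66 = 185.902 Myr.
Paleoarchean: 3600 − 3200 = 400 Myr.
Difference: 400 − 185.902 = 214.098 Myr, so the Paleoarchean was longer.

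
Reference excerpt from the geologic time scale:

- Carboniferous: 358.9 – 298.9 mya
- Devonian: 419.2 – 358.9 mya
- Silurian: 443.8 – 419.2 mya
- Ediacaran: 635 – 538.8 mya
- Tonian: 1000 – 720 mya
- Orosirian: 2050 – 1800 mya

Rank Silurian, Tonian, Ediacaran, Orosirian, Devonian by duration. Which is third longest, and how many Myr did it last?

Ediacaran, 96.2 million years

Durations: Silurian 24.6; Tonian 280; Ediacaran 96.2; Orosirian 250; Devonian 60.3 Myr.
Sorted longest-first: Tonian (280), Orosirian (250), Ediacaran (96.2), Devonian (60.3), Silurian (24.6).
The third longest is Ediacaran at 96.2 Myr.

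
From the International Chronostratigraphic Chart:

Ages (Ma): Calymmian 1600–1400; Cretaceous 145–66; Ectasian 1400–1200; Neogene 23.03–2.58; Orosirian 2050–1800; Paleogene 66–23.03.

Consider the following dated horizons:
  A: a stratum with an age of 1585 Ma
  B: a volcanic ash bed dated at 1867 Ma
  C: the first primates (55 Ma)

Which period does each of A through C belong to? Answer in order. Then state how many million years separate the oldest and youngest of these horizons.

A: 1585 Ma lies in 1600–1400 Ma, so Calymmian.
B: 1867 Ma lies in 2050–1800 Ma, so Orosirian.
C: 55 Ma lies in 66–23.03 Ma, so Paleogene.
Oldest = 1867 Ma, youngest = 55 Ma → span 1812 Myr.

A — Calymmian; B — Orosirian; C — Paleogene; span 1812 million years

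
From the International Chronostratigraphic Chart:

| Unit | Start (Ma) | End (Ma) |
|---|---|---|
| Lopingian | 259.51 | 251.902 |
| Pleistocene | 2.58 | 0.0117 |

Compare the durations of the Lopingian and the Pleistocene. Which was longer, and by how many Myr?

Lopingian: 259.51 − 251.902 = 7.608 Myr.
Pleistocene: 2.58 − 0.0117 = 2.5683 Myr.
Difference: 7.608 − 2.5683 = 5.0397 Myr, so the Lopingian was longer.

Lopingian, by 5.0397 million years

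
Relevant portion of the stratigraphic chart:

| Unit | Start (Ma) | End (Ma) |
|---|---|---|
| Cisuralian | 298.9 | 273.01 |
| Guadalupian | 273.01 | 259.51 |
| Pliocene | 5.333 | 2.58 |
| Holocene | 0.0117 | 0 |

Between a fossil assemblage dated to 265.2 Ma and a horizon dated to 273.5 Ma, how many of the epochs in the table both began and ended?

0

The older date is 273.5 Ma and the younger is 265.2 Ma.
No epoch both begins after 273.5 Ma and ends before 265.2 Ma, so the count is 0.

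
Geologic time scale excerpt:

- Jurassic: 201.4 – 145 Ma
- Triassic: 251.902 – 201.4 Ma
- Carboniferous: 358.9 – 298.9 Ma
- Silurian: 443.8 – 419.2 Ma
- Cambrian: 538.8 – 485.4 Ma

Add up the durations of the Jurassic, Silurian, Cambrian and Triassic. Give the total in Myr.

Each duration: Jurassic = 56.4; Silurian = 24.6; Cambrian = 53.4; Triassic = 50.502.
Sum: 56.4 + 24.6 + 53.4 + 50.502 = 184.902 Myr.

184.902 million years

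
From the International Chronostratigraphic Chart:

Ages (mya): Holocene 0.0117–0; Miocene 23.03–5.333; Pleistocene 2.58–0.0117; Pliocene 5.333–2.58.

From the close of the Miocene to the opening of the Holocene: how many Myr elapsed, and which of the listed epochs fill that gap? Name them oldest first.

The Miocene closes at 5.333 Ma and the Holocene opens at 0.0117 Ma, so the interval is 5.333 − 0.0117 = 5.3213 Myr.
An epoch fits inside if it starts at or after 5.333 Ma and ends at or before 0.0117 Ma; oldest first that gives Pliocene, Pleistocene.

5.3213 million years; Pliocene, Pleistocene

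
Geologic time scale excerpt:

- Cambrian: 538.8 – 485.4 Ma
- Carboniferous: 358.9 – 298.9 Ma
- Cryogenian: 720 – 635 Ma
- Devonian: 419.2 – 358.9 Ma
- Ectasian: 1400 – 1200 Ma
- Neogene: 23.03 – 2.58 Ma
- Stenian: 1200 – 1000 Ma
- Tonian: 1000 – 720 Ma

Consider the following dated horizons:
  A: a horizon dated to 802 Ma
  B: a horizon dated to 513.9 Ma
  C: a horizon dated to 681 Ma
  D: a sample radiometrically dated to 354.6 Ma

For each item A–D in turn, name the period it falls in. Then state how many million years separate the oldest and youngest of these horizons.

Match each age against the start–end ranges in the excerpt: A = 802 Ma → Tonian (1000–720); B = 513.9 Ma → Cambrian (538.8–485.4); C = 681 Ma → Cryogenian (720–635); D = 354.6 Ma → Carboniferous (358.9–298.9).
The largest age is 802 Ma and the smallest is 354.6 Ma; their difference is 447.4 Myr.

A — Tonian; B — Cambrian; C — Cryogenian; D — Carboniferous; span 447.4 million years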